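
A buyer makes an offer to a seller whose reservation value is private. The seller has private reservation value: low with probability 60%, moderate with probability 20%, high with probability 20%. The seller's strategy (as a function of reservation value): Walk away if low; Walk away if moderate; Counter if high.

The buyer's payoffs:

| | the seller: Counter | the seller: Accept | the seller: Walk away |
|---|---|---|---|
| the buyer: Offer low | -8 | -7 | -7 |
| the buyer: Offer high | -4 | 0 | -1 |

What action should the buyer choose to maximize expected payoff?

Offer high

E[Offer low] = 0.6·(-7) + 0.2·(-7) + 0.2·(-8) = -7.2
E[Offer high] = 0.6·(-1) + 0.2·(-1) + 0.2·(-4) = -1.6
Best response: Offer high (-1.6 is the largest).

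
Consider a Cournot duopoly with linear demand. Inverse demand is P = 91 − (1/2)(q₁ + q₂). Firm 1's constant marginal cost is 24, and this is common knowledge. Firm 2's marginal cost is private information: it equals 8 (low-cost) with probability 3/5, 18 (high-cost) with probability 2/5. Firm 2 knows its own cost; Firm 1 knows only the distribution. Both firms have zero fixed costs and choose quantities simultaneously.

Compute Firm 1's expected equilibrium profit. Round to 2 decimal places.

Type-c best response for Firm 2: q₂(c) = (91 − c) − q₁/2.
Firm 1 maximizes expected profit; its first-order condition is 91 − q₁ − (1/2)E[q₂] − 24 = 0.
Substituting E[q₂] and solving: E[c₂] = 12, so q₁ = (91 − 2·24 + 12)/(3/2) = 36.6667.
E[P] = 91 − (1/2)·(q₁ + E[q₂]) = 42.3333; Firm 1's expected profit = (E[P] − 24)·q₁ = (42.3333 − 24)·36.6667 = 672.222.

672.22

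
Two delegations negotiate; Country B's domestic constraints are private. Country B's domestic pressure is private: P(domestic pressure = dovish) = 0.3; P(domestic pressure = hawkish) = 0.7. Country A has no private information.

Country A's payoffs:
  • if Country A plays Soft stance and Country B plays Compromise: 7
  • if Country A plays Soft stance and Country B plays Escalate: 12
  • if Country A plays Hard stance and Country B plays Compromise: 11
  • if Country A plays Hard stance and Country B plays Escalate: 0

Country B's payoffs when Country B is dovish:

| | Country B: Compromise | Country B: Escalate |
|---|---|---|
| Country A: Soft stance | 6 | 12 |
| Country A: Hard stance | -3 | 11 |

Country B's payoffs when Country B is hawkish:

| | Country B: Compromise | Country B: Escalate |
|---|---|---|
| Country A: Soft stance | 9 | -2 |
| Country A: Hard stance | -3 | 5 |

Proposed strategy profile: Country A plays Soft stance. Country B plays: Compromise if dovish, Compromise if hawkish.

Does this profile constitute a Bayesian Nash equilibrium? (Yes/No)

No

A profile is a BNE iff every type of every player is best-responding given beliefs about the other side.
Country A plays Soft stance: E[Soft stance] = 0.3·(7) + 0.7·(7) = 7; E[Hard stance] = 11. Not best-responding. ✗
Country B (domestic pressure dovish), facing Soft stance: Compromise gives 6, Escalate gives 12. Proposed Compromise is not best — profitable deviation exists. ✗
Country B (domestic pressure hawkish), facing Soft stance: Compromise gives 9, Escalate gives -2. Proposed Compromise is best. ✓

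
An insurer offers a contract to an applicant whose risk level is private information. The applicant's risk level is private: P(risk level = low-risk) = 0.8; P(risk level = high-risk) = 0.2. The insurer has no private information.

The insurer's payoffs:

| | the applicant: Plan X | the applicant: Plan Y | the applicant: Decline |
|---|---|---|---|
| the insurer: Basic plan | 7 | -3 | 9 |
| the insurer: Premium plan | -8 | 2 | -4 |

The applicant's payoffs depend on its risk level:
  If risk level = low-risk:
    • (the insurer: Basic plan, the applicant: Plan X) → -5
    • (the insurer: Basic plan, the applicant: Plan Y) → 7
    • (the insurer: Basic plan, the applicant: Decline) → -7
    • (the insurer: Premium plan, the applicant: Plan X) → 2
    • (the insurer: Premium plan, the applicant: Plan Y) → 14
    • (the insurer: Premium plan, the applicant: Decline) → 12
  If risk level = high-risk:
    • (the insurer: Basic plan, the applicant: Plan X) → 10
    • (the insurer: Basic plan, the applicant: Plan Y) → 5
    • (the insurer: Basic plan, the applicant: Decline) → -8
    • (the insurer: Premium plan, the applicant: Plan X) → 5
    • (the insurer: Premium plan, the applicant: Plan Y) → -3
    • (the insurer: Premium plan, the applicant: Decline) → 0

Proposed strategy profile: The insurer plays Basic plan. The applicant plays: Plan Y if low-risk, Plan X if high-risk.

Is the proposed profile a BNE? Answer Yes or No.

A profile is a BNE iff every type of every player is best-responding given beliefs about the other side.
The insurer plays Basic plan: E[Basic plan] = 0.8·(-3) + 0.2·(7) = -1; E[Premium plan] = 0. Not best-responding. ✗
The applicant (risk level low-risk), facing Basic plan: Plan X gives -5, Plan Y gives 7, Decline gives -7. Proposed Plan Y is best. ✓
The applicant (risk level high-risk), facing Basic plan: Plan X gives 10, Plan Y gives 5, Decline gives -8. Proposed Plan X is best. ✓

No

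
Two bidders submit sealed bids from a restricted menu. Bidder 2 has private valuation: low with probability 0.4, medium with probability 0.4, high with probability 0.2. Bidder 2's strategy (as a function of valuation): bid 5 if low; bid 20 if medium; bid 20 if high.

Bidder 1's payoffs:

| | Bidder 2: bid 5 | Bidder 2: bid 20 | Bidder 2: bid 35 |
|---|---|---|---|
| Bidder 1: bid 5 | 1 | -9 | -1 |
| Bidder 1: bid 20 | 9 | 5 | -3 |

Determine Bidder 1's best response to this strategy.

bid 20

E[bid 5] = 0.4·(1) + 0.4·(-9) + 0.2·(-9) = -5
E[bid 20] = 0.4·(9) + 0.4·(5) + 0.2·(5) = 6.6
Best response: bid 20 (6.6 is the largest).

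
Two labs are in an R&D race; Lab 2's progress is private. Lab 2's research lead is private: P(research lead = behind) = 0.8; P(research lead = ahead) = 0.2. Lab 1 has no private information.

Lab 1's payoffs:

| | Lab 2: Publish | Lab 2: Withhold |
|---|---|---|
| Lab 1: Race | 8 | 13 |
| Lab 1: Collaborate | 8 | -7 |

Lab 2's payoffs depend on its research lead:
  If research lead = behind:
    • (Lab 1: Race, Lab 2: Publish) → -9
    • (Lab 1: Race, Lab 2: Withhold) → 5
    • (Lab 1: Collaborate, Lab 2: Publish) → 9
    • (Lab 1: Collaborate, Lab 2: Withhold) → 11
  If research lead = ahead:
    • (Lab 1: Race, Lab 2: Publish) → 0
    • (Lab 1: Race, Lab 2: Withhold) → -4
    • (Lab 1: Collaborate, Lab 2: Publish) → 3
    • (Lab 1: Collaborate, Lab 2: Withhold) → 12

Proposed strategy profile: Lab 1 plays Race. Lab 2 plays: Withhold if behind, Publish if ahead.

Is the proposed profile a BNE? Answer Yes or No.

Yes

A profile is a BNE iff every type of every player is best-responding given beliefs about the other side.
Lab 1 plays Race: E[Race] = 0.8·(13) + 0.2·(8) = 12; E[Collaborate] = -4. Best-responding. ✓
Lab 2 (research lead behind), facing Race: Publish gives -9, Withhold gives 5. Proposed Withhold is best. ✓
Lab 2 (research lead ahead), facing Race: Publish gives 0, Withhold gives -4. Proposed Publish is best. ✓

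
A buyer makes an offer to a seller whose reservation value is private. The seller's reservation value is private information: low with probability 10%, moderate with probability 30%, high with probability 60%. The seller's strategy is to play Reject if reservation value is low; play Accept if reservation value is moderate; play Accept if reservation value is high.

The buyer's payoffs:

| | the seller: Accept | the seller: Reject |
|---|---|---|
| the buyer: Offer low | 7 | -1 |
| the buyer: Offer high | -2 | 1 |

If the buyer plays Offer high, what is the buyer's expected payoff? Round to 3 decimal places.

-1.700

E[Offer high] = 0.1·1 + 0.3·(-2) + 0.6·(-2) = 0.1 + (-0.6) + (-1.2) = -1.7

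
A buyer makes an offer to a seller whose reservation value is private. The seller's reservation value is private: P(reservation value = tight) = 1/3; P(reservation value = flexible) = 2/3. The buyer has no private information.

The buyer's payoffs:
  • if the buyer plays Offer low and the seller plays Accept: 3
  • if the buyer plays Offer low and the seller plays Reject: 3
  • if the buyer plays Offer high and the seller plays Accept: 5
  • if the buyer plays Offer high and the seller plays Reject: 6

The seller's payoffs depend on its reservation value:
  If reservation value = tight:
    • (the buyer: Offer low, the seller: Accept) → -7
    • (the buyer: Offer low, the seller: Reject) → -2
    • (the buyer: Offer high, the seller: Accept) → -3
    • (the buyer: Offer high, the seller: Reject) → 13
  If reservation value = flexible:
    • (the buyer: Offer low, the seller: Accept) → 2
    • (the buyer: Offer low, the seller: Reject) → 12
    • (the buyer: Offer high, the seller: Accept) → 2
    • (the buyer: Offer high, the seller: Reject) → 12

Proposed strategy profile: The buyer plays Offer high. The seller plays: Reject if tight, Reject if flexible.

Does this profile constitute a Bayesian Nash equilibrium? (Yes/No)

The buyer plays Offer high: E[Offer high] = 1/3·(6) + 2/3·(6) = 6; E[Offer low] = 3. Best-responding. ✓
The seller (reservation value tight), facing Offer high: Accept gives -3, Reject gives 13. Proposed Reject is best. ✓
The seller (reservation value flexible), facing Offer high: Accept gives 2, Reject gives 12. Proposed Reject is best. ✓

Yes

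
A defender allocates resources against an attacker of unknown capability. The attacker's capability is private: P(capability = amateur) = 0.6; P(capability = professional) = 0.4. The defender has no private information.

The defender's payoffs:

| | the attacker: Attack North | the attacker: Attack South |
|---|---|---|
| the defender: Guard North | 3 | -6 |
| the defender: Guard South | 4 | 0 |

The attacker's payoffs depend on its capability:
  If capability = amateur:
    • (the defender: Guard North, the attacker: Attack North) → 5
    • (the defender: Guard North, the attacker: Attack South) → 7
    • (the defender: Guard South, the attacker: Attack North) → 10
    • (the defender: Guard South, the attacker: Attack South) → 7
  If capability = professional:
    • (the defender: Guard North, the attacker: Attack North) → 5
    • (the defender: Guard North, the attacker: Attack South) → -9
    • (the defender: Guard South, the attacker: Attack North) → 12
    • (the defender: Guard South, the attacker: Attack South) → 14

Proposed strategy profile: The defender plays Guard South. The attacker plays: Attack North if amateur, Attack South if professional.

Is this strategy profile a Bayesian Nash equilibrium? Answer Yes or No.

The defender plays Guard South: E[Guard South] = 0.6·(4) + 0.4·(0) = 2.4; E[Guard North] = -0.6. Best-responding. ✓
The attacker (capability amateur), facing Guard South: Attack North gives 10, Attack South gives 7. Proposed Attack North is best. ✓
The attacker (capability professional), facing Guard South: Attack North gives 12, Attack South gives 14. Proposed Attack South is best. ✓

Yes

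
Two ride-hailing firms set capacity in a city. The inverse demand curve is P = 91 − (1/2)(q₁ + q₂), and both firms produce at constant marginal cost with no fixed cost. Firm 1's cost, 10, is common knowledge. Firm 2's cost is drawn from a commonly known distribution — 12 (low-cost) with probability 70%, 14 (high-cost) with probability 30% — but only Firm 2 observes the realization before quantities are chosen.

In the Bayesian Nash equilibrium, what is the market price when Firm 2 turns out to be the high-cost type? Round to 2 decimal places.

38.57

Firm 2 with cost c maximizes (91 − (1/2)(q₁+q₂) − c)·q₂, giving q₂(c) = (91 − c − (1/2)q₁).
E[c₂] = 0.7·12 + 0.3·14 = 12.6
Firm 1's FOC against E[q₂] yields q₁ = (91 − 2·10 + E[c₂])/(3/2) = (91 − 20 + 12.6)/(3/2) = 55.7333.
q₂(high-cost) = 49.1333, so P = 91 − (1/2)·(55.7333 + 49.1333) = 38.5667.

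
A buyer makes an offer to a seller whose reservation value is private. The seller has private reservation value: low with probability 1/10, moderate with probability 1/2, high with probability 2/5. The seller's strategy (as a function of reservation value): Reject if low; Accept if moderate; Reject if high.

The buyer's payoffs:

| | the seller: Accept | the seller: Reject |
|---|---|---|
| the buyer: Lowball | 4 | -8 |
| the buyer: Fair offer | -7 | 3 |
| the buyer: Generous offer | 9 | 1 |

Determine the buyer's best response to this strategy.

Generous offer

E[Lowball] = 1/10·(-8) + 1/2·(4) + 2/5·(-8) = -2
E[Fair offer] = 1/10·(3) + 1/2·(-7) + 2/5·(3) = -2
E[Generous offer] = 1/10·(1) + 1/2·(9) + 2/5·(1) = 5
Best response: Generous offer (5 is the largest).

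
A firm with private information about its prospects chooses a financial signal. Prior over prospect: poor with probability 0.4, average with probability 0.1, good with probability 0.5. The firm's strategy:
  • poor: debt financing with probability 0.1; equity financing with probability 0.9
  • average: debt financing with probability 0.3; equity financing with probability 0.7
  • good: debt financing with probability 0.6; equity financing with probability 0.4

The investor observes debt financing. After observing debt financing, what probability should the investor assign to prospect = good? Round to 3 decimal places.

Apply Bayes' rule using the sender's strategy as the likelihood.
P(debt financing) = 0.4·0.1 + 0.1·0.3 + 0.5·0.6 = 0.37
P(good | debt financing) = (0.5·0.6) / 0.37 = 0.3 / 0.37 = 0.810811

0.811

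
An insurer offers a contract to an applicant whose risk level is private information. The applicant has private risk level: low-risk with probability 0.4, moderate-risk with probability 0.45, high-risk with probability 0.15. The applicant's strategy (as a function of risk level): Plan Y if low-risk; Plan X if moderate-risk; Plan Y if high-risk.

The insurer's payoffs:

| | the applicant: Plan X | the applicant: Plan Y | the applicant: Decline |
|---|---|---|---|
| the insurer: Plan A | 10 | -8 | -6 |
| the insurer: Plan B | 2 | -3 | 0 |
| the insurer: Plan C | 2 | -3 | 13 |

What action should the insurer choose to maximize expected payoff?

Plan A

Compute the insurer's expected payoff for each action, taking the expectation over the applicant's type.
E[Plan A] = 0.4·(-8) + 0.45·(10) + 0.15·(-8) = 0.1
E[Plan B] = 0.4·(-3) + 0.45·(2) + 0.15·(-3) = -0.75
E[Plan C] = 0.4·(-3) + 0.45·(2) + 0.15·(-3) = -0.75
Best response: Plan A (0.1 is the largest).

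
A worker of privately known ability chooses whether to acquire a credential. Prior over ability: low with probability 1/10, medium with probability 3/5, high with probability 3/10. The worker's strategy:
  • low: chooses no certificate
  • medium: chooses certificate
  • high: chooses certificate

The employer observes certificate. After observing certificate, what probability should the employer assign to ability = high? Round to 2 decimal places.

0.33

Apply Bayes' rule using the sender's strategy as the likelihood.
P(certificate) = (1/10)·0 + (3/5)·1 + (3/10)·1 = 9/10
P(high | certificate) = ((3/10)·1) / (9/10) = (3/10) / (9/10) = 1/3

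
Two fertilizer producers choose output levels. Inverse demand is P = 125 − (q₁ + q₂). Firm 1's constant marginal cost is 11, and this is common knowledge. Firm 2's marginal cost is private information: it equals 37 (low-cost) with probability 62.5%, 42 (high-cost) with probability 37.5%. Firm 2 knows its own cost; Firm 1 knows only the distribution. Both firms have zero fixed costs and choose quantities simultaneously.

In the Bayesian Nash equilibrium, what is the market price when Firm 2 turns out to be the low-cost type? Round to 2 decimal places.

57.35

Type-c best response for Firm 2: q₂(c) = (125 − c)/2 − q₁/2.
Firm 1 maximizes expected profit; its first-order condition is 125 − 2q₁ − E[q₂] − 11 = 0.
Substituting E[q₂] and solving: E[c₂] = 38.875, so q₁ = (125 − 2·11 + 38.875)/3 = 47.2917.
q₂(low-cost) = 20.3542, so P = 125 − (47.2917 + 20.3542) = 57.3542.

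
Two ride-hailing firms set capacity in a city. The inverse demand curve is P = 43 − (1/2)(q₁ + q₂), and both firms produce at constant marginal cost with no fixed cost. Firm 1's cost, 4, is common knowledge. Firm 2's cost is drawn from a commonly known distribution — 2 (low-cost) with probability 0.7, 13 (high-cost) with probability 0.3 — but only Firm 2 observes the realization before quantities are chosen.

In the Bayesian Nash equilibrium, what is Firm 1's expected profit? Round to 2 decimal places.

360.91

Firm 2 with cost c maximizes (43 − (1/2)(q₁+q₂) − c)·q₂, giving q₂(c) = (43 − c − (1/2)q₁).
E[c₂] = 0.7·2 + 0.3·13 = 5.3
Firm 1's FOC against E[q₂] yields q₁ = (43 − 2·4 + E[c₂])/(3/2) = (43 − 8 + 5.3)/(3/2) = 26.8667.
E[P] = 43 − (1/2)·(q₁ + E[q₂]) = 17.4333; Firm 1's expected profit = (E[P] − 4)·q₁ = (17.4333 − 4)·26.8667 = 360.909.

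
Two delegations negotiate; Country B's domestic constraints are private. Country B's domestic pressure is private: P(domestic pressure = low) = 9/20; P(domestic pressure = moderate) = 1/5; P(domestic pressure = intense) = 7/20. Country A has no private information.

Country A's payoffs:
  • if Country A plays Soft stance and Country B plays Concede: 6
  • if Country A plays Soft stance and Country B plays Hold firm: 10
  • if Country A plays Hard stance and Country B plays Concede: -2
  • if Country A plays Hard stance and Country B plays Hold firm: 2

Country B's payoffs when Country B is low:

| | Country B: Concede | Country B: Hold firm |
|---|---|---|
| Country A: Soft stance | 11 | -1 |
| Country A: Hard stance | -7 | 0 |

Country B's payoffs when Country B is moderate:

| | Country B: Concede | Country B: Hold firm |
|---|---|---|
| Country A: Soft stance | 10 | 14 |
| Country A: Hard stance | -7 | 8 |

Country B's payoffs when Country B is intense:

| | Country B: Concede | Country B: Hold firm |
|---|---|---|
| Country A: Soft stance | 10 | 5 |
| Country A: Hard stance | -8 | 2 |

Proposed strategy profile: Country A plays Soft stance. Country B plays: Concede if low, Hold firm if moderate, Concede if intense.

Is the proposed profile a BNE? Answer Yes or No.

Yes

Country A plays Soft stance: E[Soft stance] = 9/20·(6) + 1/5·(10) + 7/20·(6) = 34/5; E[Hard stance] = -6/5. Best-responding. ✓
Country B (domestic pressure low), facing Soft stance: Concede gives 11, Hold firm gives -1. Proposed Concede is best. ✓
Country B (domestic pressure moderate), facing Soft stance: Concede gives 10, Hold firm gives 14. Proposed Hold firm is best. ✓
Country B (domestic pressure intense), facing Soft stance: Concede gives 10, Hold firm gives 5. Proposed Concede is best. ✓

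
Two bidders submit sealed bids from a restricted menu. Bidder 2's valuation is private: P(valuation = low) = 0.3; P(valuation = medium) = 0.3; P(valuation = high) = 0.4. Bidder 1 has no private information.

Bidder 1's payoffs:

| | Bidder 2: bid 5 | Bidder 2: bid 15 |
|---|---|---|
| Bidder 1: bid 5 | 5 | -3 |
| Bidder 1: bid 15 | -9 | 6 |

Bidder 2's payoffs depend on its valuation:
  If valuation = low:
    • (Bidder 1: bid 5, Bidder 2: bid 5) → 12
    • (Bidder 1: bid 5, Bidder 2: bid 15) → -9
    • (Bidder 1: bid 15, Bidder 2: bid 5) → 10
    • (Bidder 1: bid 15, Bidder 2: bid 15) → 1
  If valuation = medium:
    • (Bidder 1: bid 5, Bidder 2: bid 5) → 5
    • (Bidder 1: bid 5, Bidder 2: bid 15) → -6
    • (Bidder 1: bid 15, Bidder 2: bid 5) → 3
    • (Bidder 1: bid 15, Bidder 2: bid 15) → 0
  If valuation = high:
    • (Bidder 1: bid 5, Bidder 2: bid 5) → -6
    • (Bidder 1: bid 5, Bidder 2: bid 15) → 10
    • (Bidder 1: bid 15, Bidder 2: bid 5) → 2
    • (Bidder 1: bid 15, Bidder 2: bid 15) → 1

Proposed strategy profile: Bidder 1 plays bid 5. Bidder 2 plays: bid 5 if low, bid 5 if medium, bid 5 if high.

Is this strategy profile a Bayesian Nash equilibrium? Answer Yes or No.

Bidder 1 plays bid 5: E[bid 5] = 0.3·(5) + 0.3·(5) + 0.4·(5) = 5; E[bid 15] = -9. Best-responding. ✓
Bidder 2 (valuation low), facing bid 5: bid 5 gives 12, bid 15 gives -9. Proposed bid 5 is best. ✓
Bidder 2 (valuation medium), facing bid 5: bid 5 gives 5, bid 15 gives -6. Proposed bid 5 is best. ✓
Bidder 2 (valuation high), facing bid 5: bid 5 gives -6, bid 15 gives 10. Proposed bid 5 is not best — profitable deviation exists. ✗

No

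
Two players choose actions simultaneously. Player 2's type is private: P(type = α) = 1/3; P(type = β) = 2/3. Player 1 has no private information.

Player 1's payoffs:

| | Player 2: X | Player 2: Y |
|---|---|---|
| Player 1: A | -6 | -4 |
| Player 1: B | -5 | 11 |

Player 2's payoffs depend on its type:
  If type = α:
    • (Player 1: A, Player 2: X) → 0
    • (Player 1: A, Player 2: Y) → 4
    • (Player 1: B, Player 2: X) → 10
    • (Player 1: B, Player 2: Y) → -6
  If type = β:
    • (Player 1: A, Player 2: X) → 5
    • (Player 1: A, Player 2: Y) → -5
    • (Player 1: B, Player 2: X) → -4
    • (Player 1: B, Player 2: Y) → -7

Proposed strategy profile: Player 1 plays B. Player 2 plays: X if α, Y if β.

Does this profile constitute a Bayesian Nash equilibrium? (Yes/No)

Player 1 plays B: E[B] = 1/3·(-5) + 2/3·(11) = 17/3; E[A] = -14/3. Best-responding. ✓
Player 2 (type α), facing B: X gives 10, Y gives -6. Proposed X is best. ✓
Player 2 (type β), facing B: X gives -4, Y gives -7. Proposed Y is not best — profitable deviation exists. ✗

No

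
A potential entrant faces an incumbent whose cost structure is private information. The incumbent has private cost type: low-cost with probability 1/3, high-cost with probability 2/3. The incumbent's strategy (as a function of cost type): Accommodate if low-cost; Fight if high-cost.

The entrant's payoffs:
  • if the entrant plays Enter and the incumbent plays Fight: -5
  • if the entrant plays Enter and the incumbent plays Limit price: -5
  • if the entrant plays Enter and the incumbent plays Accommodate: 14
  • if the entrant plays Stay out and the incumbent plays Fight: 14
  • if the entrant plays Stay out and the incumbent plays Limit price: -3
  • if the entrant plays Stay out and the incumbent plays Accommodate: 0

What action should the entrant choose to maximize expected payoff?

Stay out

Compute the entrant's expected payoff for each action, taking the expectation over the incumbent's type.
E[Enter] = 1/3·(14) + 2/3·(-5) = 4/3
E[Stay out] = 1/3·(0) + 2/3·(14) = 28/3
Best response: Stay out (28/3 is the largest).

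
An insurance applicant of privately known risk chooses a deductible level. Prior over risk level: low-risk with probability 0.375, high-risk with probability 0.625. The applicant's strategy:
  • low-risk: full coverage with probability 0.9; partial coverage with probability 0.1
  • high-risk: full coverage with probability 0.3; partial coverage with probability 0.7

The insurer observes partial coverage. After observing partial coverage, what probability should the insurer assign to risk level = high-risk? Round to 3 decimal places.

0.921

Apply Bayes' rule using the sender's strategy as the likelihood.
P(partial coverage) = 0.375·0.1 + 0.625·0.7 = 0.475
P(high-risk | partial coverage) = (0.625·0.7) / 0.475 = 0.4375 / 0.475 = 0.921053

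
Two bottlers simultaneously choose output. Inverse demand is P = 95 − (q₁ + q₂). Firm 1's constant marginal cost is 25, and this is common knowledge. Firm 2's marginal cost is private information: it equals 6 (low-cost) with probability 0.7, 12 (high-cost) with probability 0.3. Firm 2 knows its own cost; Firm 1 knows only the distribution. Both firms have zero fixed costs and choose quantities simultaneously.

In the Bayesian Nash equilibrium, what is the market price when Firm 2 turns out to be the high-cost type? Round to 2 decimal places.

44.70

Each type of Firm 2 best-responds to q₁; Firm 1 best-responds to the expected q₂ over Firm 2's types.
Firm 2 with cost c maximizes (95 − (q₁+q₂) − c)·q₂, giving q₂(c) = (95 − c − q₁)/2.
E[c₂] = 0.7·6 + 0.3·12 = 7.8
Firm 1's FOC against E[q₂] yields q₁ = (95 − 2·25 + E[c₂])/3 = (95 − 50 + 7.8)/3 = 17.6.
q₂(high-cost) = 32.7, so P = 95 − (17.6 + 32.7) = 44.7.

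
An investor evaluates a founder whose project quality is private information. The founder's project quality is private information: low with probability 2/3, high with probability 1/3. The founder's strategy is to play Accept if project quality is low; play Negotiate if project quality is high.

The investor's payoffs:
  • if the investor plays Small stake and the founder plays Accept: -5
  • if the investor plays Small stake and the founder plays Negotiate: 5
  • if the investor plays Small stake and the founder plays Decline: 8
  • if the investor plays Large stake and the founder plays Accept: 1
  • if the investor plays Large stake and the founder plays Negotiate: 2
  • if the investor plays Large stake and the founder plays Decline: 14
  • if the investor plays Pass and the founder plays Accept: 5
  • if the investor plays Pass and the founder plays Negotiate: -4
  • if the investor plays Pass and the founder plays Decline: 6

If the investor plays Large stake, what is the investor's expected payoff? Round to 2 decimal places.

1.33

Take the expectation over the founder's project quality, weighting each type's action by its prior probability.
E[Large stake] = 2/3·1 + 1/3·2 = 2/3 + 2/3 = 4/3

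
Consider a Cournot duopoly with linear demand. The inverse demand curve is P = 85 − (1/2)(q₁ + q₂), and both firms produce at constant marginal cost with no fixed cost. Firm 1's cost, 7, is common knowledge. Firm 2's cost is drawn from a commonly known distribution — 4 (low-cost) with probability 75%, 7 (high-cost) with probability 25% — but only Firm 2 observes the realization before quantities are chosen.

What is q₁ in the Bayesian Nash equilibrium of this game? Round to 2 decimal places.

Firm 2 with cost c maximizes (85 − (1/2)(q₁+q₂) − c)·q₂, giving q₂(c) = (85 − c − (1/2)q₁).
E[c₂] = 0.75·4 + 0.25·7 = 4.75
Firm 1's FOC against E[q₂] yields q₁ = (85 − 2·7 + E[c₂])/(3/2) = (85 − 14 + 4.75)/(3/2) = 50.5.

50.50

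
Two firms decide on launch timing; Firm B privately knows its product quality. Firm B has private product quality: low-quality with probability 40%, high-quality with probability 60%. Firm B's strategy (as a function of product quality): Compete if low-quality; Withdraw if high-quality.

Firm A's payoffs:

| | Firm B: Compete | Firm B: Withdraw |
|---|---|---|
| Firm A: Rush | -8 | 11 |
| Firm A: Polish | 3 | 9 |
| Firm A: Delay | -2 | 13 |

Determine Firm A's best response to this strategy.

E[Rush] = 0.4·(-8) + 0.6·(11) = 3.4
E[Polish] = 0.4·(3) + 0.6·(9) = 6.6
E[Delay] = 0.4·(-2) + 0.6·(13) = 7
Best response: Delay (7 is the largest).

Delay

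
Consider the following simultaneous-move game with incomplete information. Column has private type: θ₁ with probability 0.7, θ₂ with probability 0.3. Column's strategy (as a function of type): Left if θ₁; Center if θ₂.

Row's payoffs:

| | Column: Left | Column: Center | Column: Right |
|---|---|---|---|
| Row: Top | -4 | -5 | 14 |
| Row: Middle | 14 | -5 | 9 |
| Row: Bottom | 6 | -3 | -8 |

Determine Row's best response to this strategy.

E[Top] = 0.7·(-4) + 0.3·(-5) = -4.3
E[Middle] = 0.7·(14) + 0.3·(-5) = 8.3
E[Bottom] = 0.7·(6) + 0.3·(-3) = 3.3
Best response: Middle (8.3 is the largest).

Middle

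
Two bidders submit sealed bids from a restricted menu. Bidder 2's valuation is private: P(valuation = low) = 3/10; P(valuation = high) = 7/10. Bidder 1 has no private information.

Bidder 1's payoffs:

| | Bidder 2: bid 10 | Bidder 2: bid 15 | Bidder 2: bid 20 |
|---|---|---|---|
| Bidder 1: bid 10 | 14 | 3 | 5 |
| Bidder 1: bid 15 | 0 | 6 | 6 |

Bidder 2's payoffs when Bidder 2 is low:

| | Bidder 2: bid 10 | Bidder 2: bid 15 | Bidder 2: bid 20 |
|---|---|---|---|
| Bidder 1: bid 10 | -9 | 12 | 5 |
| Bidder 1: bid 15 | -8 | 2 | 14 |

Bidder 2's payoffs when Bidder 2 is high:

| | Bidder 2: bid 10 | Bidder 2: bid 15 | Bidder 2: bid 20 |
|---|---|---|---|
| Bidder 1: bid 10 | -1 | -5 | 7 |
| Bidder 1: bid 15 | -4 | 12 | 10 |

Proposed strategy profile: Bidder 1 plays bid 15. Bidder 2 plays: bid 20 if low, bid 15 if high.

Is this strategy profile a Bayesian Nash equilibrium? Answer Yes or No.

Yes

Bidder 1 plays bid 15: E[bid 15] = 3/10·(6) + 7/10·(6) = 6; E[bid 10] = 18/5. Best-responding. ✓
Bidder 2 (valuation low), facing bid 15: bid 10 gives -8, bid 15 gives 2, bid 20 gives 14. Proposed bid 20 is best. ✓
Bidder 2 (valuation high), facing bid 15: bid 10 gives -4, bid 15 gives 12, bid 20 gives 10. Proposed bid 15 is best. ✓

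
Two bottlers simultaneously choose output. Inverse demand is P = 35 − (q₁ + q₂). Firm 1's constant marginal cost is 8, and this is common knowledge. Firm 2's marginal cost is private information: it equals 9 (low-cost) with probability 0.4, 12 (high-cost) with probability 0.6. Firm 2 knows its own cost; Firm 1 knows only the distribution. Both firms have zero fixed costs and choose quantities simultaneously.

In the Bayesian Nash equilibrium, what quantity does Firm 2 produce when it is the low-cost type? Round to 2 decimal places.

Type-c best response for Firm 2: q₂(c) = (35 − c)/2 − q₁/2.
Firm 1 maximizes expected profit; its first-order condition is 35 − 2q₁ − E[q₂] − 8 = 0.
Substituting E[q₂] and solving: E[c₂] = 10.8, so q₁ = (35 − 2·8 + 10.8)/3 = 9.93333.
q₂(low-cost) = (35 − 9 − 9.93333)/2 = 8.03333.

8.03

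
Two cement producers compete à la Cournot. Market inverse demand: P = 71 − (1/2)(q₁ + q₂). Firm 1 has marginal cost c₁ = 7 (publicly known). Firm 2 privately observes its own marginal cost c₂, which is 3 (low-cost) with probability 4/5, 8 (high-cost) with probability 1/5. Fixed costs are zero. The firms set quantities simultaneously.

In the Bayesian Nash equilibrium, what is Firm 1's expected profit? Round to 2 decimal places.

826.89

Type-c best response for Firm 2: q₂(c) = (71 − c) − q₁/2.
Firm 1 maximizes expected profit; its first-order condition is 71 − q₁ − (1/2)E[q₂] − 7 = 0.
Substituting E[q₂] and solving: E[c₂] = 4, so q₁ = (71 − 2·7 + 4)/(3/2) = 40.6667.
E[P] = 71 − (1/2)·(q₁ + E[q₂]) = 27.3333; Firm 1's expected profit = (E[P] − 7)·q₁ = (27.3333 − 7)·40.6667 = 826.889.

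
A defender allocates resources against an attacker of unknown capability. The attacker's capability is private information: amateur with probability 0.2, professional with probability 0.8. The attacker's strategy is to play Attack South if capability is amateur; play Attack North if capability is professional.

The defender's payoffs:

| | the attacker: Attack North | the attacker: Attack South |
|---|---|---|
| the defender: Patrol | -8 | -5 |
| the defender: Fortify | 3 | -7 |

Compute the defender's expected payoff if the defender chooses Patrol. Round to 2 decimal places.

-7.40

E[Patrol] = 0.2·(-5) + 0.8·(-8) = (-1) + (-6.4) = -7.4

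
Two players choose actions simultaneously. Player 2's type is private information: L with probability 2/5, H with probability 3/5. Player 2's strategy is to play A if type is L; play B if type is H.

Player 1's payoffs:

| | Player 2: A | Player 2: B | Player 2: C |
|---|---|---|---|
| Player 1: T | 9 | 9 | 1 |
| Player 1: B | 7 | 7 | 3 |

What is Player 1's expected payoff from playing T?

E[T] = 2/5·9 + 3/5·9 = 18/5 + 27/5 = 9

9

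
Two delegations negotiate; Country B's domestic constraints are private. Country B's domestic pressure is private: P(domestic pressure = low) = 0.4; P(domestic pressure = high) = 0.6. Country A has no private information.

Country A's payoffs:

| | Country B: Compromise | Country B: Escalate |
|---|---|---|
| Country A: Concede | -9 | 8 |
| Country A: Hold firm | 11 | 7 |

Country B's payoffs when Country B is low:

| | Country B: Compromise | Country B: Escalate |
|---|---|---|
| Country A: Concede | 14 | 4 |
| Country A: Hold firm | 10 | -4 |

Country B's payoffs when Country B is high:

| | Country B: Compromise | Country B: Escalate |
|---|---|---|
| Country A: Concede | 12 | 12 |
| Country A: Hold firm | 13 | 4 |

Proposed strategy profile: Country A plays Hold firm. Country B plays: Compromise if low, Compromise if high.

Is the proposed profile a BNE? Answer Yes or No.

Country A plays Hold firm: E[Hold firm] = 0.4·(11) + 0.6·(11) = 11; E[Concede] = -9. Best-responding. ✓
Country B (domestic pressure low), facing Hold firm: Compromise gives 10, Escalate gives -4. Proposed Compromise is best. ✓
Country B (domestic pressure high), facing Hold firm: Compromise gives 13, Escalate gives 4. Proposed Compromise is best. ✓

Yes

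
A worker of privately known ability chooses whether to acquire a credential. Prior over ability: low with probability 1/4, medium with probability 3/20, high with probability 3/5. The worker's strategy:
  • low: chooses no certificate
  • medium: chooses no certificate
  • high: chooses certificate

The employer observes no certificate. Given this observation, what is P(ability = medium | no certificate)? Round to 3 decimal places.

0.375

Apply Bayes' rule using the sender's strategy as the likelihood.
P(no certificate) = (1/4)·1 + (3/20)·1 + (3/5)·0 = 2/5
P(medium | no certificate) = ((3/20)·1) / (2/5) = (3/20) / (2/5) = 3/8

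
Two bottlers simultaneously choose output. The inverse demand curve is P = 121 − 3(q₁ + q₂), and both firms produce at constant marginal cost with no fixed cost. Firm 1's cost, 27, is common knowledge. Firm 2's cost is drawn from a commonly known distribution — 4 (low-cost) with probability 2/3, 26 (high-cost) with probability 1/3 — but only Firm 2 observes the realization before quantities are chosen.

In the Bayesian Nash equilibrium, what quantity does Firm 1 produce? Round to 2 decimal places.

Each type of Firm 2 best-responds to q₁; Firm 1 best-responds to the expected q₂ over Firm 2's types.
Firm 2 with cost c maximizes (121 − 3(q₁+q₂) − c)·q₂, giving q₂(c) = (121 − c − 3q₁)/6.
E[c₂] = 2/3·4 + 1/3·26 = 11.3333
Firm 1's FOC against E[q₂] yields q₁ = (121 − 2·27 + E[c₂])/9 = (121 − 54 + 11.3333)/9 = 8.7037.

8.70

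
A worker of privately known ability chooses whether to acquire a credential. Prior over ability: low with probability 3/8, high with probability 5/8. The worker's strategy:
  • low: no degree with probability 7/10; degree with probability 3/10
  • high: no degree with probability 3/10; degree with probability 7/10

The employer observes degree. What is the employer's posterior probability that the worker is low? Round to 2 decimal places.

Apply Bayes' rule using the sender's strategy as the likelihood.
P(degree) = (3/8)·(3/10) + (5/8)·(7/10) = 11/20
P(low | degree) = ((3/8)·(3/10)) / (11/20) = (9/80) / (11/20) = 9/44

0.20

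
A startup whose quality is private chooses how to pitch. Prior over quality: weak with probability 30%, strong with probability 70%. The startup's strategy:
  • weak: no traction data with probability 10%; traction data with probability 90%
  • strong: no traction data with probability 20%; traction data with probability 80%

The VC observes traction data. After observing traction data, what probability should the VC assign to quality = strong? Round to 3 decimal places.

0.675

Apply Bayes' rule using the sender's strategy as the likelihood.
P(traction data) = 0.3·0.9 + 0.7·0.8 = 0.83
P(strong | traction data) = (0.7·0.8) / 0.83 = 0.56 / 0.83 = 0.674699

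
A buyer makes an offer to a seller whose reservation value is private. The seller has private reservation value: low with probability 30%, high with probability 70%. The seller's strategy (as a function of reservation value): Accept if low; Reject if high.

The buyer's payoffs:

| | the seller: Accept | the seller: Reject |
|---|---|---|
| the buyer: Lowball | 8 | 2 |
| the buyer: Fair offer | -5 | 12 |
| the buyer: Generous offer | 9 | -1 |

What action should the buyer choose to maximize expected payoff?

Fair offer

E[Lowball] = 0.3·(8) + 0.7·(2) = 3.8
E[Fair offer] = 0.3·(-5) + 0.7·(12) = 6.9
E[Generous offer] = 0.3·(9) + 0.7·(-1) = 2
Best response: Fair offer (6.9 is the largest).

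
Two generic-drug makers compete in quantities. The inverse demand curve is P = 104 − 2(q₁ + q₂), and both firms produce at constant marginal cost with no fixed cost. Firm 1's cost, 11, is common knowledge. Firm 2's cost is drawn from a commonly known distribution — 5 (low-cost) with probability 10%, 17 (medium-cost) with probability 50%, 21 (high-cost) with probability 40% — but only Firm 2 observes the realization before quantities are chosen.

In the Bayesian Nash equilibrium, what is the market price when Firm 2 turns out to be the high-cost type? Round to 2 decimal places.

45.93

Each type of Firm 2 best-responds to q₁; Firm 1 best-responds to the expected q₂ over Firm 2's types.
Firm 2 with cost c maximizes (104 − 2(q₁+q₂) − c)·q₂, giving q₂(c) = (104 − c − 2q₁)/4.
E[c₂] = 0.1·5 + 0.5·17 + 0.4·21 = 17.4
Firm 1's FOC against E[q₂] yields q₁ = (104 − 2·11 + E[c₂])/6 = (104 − 22 + 17.4)/6 = 16.5667.
q₂(high-cost) = 12.4667, so P = 104 − 2·(16.5667 + 12.4667) = 45.9333.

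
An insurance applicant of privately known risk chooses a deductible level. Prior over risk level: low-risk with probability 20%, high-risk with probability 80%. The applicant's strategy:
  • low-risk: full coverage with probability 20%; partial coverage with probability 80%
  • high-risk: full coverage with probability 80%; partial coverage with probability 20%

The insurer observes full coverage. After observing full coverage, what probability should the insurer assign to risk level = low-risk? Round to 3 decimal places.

P(full coverage) = 0.2·0.2 + 0.8·0.8 = 0.68
P(low-risk | full coverage) = (0.2·0.2) / 0.68 = 0.04 / 0.68 = 0.0588235

0.059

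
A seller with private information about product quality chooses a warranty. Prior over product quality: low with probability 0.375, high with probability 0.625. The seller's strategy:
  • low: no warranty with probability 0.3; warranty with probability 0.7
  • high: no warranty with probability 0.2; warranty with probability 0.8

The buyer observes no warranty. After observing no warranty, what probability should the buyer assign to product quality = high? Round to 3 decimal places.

0.526

Apply Bayes' rule using the sender's strategy as the likelihood.
P(no warranty) = 0.375·0.3 + 0.625·0.2 = 0.2375
P(high | no warranty) = (0.625·0.2) / 0.2375 = 0.125 / 0.2375 = 0.526316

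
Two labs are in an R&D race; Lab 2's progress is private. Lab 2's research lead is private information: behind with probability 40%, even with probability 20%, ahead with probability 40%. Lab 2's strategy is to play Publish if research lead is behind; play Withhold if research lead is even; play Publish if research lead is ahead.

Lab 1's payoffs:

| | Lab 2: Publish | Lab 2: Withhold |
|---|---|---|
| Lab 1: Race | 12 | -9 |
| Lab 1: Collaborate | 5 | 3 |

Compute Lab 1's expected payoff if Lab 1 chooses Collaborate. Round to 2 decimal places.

4.60

E[Collaborate] = 0.4·5 + 0.2·3 + 0.4·5 = 2 + 0.6 + 2 = 4.6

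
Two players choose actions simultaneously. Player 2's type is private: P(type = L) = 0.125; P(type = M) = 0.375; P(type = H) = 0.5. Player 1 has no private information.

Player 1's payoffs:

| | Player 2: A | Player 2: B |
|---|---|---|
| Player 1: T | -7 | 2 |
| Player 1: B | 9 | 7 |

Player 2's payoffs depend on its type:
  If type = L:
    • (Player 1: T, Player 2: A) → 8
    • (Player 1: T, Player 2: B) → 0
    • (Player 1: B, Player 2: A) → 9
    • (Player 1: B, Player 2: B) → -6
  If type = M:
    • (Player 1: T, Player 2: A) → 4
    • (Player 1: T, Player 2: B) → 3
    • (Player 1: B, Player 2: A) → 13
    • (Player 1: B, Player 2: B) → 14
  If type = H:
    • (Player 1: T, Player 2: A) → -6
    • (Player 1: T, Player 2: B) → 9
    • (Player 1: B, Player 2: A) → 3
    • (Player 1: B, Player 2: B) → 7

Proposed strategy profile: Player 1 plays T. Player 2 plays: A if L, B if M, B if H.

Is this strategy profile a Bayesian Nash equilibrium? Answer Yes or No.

No

A profile is a BNE iff every type of every player is best-responding given beliefs about the other side.
Player 1 plays T: E[T] = 0.125·(-7) + 0.375·(2) + 0.5·(2) = 0.875; E[B] = 7.25. Not best-responding. ✗
Player 2 (type L), facing T: A gives 8, B gives 0. Proposed A is best. ✓
Player 2 (type M), facing T: A gives 4, B gives 3. Proposed B is not best — profitable deviation exists. ✗
Player 2 (type H), facing T: A gives -6, B gives 9. Proposed B is best. ✓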